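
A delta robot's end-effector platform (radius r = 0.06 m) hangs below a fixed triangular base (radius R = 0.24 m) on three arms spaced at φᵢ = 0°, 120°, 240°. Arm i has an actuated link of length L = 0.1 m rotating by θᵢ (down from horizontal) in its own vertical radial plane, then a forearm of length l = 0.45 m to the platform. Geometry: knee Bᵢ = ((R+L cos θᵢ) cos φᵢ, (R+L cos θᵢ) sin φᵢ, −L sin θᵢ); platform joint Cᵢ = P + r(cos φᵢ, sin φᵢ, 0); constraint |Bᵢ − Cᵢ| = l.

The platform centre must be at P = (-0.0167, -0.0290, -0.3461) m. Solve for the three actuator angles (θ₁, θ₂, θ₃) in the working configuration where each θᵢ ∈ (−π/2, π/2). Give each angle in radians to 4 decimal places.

θ₁ = 0.0869, θ₂ = 0.0874, θ₃ = -0.3496

arm 1 (φ=0.0°): x'=-0.0167, y'=-0.0290
  A=0.1967, B=-0.3461, C=(l²−L²−A²−y'²−z²)/(2L)=0.1659
  √(A²+B²)=0.3981;  θ1 = -1.0540+1.1409 ≈ 0.0869
φ2=120.0° → target in arm frame (-0.0168, 0.0290)
  e−x'=0.1968;  (l²−L²−(e−x')²−y'²−z²)/2L = 0.1658
  γ=atan2(-0.3461,0.1968)=-1.0538;  ψ=arccos(0.4164)=1.1413;  θ2=γ+ψ≈0.0874
rotate P by −φ3: (0.0335, 0.0000, -0.3461)
  A=0.1465, B=-0.3461, C=(l²−L²−A²−y'²−z²)/(2L)=0.2562
  θ3 = atan2(B,A) + arccos(C/0.3758) = -0.3496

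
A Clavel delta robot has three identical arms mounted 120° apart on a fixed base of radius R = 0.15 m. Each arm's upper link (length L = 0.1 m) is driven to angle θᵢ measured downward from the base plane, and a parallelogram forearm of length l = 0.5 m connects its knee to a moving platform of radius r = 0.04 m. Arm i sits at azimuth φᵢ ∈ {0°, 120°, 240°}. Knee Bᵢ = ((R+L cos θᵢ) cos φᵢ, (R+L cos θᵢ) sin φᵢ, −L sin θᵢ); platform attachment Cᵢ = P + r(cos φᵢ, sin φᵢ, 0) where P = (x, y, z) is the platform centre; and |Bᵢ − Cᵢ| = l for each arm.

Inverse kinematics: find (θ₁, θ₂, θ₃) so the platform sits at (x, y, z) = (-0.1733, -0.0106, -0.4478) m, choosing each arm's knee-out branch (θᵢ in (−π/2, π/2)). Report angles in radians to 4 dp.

rotate P by −φ1: (-0.1733, -0.0106, -0.4478)
  e−x'=0.2833;  (l²−L²−(e−x')²−y'²−z²)/2L = -0.2045
  θ1 = atan2(B,A) + arccos(C/0.5299) = 0.9603
φ2=120.0° → target in arm frame (0.0775, 0.1554)
  A cos θ + B sin θ = C:  0.0325·cos θ + -0.4478·sin θ = 0.0714
  √(A²+B²)=0.4490;  θ2 = -1.4983+1.4112 ≈ -0.0871
rotate P by −φ3: (0.0958, -0.1448, -0.4478)
  A=0.0142, B=-0.4478, C=(l²−L²−A²−y'²−z²)/(2L)=0.0916
  γ=atan2(-0.4478,0.0142)=-1.5392;  ψ=arccos(0.2044)=1.3650;  θ3=γ+ψ≈-0.1742

θ₁ = 0.9603, θ₂ = -0.0871, θ₃ = -0.1742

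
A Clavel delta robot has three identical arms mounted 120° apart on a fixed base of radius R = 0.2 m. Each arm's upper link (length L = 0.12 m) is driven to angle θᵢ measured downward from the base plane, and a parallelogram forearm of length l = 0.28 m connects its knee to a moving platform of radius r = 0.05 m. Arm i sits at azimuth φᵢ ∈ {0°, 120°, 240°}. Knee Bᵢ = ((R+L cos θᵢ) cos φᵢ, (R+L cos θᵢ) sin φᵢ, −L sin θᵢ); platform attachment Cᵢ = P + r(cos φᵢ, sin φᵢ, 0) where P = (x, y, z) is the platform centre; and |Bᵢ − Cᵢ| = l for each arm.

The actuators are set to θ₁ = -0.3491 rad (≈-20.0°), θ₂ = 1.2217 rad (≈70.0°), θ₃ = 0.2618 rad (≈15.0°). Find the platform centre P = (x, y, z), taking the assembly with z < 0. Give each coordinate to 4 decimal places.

φ1=0.0°: virtual centre (0.2628, 0.0000, 0.0410), radius l
arm 2 at φ=120.0°: e+L cos θ2 = 0.1910;  S2 = (-0.0955, 0.1655, -0.1128)
arm 3 at φ=240.0°: e+L cos θ3 = 0.2659;  S3 = (-0.1330, -0.2303, -0.0311)
subtract pairs → two planes through P
plane₁₂: -0.7166x+0.3309y+-0.3076z = -0.0215
Cramer: x(z) = 0.0162-0.3200z;  y(z) = -0.0299+0.2367z
sphere 1 gives Az²+Bz+C=0 with A=1.1584, B=0.0615, C=-0.0150;  B²−4AC=0.0734;  roots -0.1435, 0.0904;  negative root z = -0.1435
x = 0.0621, y = -0.0639

(0.0621, -0.0639, -0.1435)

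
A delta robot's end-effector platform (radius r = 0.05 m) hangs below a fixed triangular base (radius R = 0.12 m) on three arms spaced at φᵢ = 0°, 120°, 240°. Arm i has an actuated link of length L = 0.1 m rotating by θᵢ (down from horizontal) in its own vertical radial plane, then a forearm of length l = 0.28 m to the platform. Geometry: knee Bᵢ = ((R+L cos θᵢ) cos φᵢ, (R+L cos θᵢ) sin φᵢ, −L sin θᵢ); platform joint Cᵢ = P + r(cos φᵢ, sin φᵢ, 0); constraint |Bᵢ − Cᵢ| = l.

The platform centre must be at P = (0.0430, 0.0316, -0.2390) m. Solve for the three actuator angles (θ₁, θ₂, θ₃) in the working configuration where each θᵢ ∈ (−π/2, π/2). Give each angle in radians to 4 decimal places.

θ₁ = -0.0874, θ₂ = 0.1741, θ₃ = 0.5236

arm 1 (φ=0.0°): x'=0.0430, y'=0.0316
  A=0.0270, B=-0.2390, C=(l²−L²−A²−y'²−z²)/(2L)=0.0478
  θ1 = atan2(B,A) + arccos(C/0.2405) = -0.0874
arm 2 (φ=120.0°): x'=0.0059, y'=-0.0530
  A cos θ + B sin θ = C:  0.0641·cos θ + -0.2390·sin θ = 0.0218
  γ=atan2(-0.2390,0.0641)=-1.3086;  ψ=arccos(0.0879)=1.4827;  θ2=γ+ψ≈0.1741
rotate P by −φ3: (-0.0489, 0.0214, -0.2390)
  e−x'=0.1189;  (l²−L²−(e−x')²−y'²−z²)/2L = -0.0165
  γ=atan2(-0.2390,0.1189)=-1.1093;  ψ=arccos(-0.0620)=1.6328;  θ3=γ+ψ≈0.5236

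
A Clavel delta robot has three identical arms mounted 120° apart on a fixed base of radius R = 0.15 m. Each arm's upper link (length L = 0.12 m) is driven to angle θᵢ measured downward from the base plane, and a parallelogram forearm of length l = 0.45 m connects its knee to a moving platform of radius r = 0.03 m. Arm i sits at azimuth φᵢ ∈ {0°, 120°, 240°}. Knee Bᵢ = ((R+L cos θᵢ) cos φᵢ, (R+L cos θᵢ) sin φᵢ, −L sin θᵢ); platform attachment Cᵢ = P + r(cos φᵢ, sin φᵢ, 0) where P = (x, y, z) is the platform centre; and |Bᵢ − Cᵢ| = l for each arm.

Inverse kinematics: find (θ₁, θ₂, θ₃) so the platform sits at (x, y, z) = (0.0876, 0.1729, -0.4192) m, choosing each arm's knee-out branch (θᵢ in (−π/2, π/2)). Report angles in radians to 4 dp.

θ₁ = 0.2622, θ₂ = 0.1748, θ₃ = 1.3966

arm 1 (φ=0.0°): x'=0.0876, y'=0.1729
  e−x'=0.0324;  (l²−L²−(e−x')²−y'²−z²)/2L = -0.0774
  γ=atan2(-0.4192,0.0324)=-1.4937;  ψ=arccos(-0.1841)=1.7559;  θ1=γ+ψ≈0.2622
arm 2 (φ=120.0°): x'=0.1059, y'=-0.1623
  A=0.0141, B=-0.4192, C=(l²−L²−A²−y'²−z²)/(2L)=-0.0591
  γ=atan2(-0.4192,0.0141)=-1.5373;  ψ=arccos(-0.1408)=1.7121;  θ2=γ+ψ≈0.1748
φ3=240.0° → target in arm frame (-0.1935, -0.0106)
  A=0.3135, B=-0.4192, C=(l²−L²−A²−y'²−z²)/(2L)=-0.3585
  γ=atan2(-0.4192,0.3135)=-0.9286;  ψ=arccos(-0.6849)=2.3252;  θ3=γ+ψ≈1.3966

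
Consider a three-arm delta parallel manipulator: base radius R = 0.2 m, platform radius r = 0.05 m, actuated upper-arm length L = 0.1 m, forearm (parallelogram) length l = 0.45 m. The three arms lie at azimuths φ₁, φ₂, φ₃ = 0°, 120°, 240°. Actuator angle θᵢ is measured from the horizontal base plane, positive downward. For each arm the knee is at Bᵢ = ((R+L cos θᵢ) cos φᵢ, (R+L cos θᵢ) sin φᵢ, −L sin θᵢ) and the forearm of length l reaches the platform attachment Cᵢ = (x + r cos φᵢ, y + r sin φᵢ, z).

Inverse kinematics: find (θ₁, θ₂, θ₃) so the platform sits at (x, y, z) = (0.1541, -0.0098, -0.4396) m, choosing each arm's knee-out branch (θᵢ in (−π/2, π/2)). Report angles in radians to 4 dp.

rotate P by −φ1: (0.1541, -0.0098, -0.4396)
  A cos θ + B sin θ = C:  -0.0041·cos θ + -0.4396·sin θ = -0.0043
  θ1 = atan2(B,A) + arccos(C/0.4396) = 0.0005
rotate P by −φ2: (-0.0855, -0.1286, -0.4396)
  A=0.2355, B=-0.4396, C=(l²−L²−A²−y'²−z²)/(2L)=-0.3638
  √(A²+B²)=0.4987;  θ2 = -1.0789+2.3882 ≈ 1.3093
rotate P by −φ3: (-0.0686, 0.1384, -0.4396)
  A cos θ + B sin θ = C:  0.2186·cos θ + -0.4396·sin θ = -0.3383
  √(A²+B²)=0.4909;  θ3 = -1.1094+2.3310 ≈ 1.2216

θ₁ = 0.0005, θ₂ = 1.3093, θ₃ = 1.2216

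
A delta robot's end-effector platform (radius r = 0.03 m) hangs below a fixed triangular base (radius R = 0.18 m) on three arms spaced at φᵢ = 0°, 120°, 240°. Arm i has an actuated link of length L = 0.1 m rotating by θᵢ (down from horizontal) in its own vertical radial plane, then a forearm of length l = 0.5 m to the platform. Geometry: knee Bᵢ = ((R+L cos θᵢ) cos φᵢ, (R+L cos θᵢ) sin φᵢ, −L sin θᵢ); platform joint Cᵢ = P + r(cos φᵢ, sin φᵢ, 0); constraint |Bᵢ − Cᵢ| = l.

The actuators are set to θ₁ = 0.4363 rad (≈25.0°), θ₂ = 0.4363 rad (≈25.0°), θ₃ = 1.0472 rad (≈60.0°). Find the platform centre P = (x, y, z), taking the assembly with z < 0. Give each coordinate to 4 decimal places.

S1 = (0.2406·cos0.0°, 0.2406·sin0.0°, -0.0423) = (0.2406, 0.0000, -0.0423)
arm 2 at φ=120.0°: e+L cos θ2 = 0.2406;  S2 = (-0.1203, 0.2084, -0.0423)
S3 = (0.2000·cos240.0°, 0.2000·sin240.0°, -0.0866) = (-0.1000, -0.1732, -0.0866)
eliminate P² terms by subtracting sphere 1 from 2 and 3
linear system: -0.7219x+0.4168y = 0.0000−0.0000z; -0.6813x+-0.3464y = -0.0122−-0.0887z
Cramer: x(z) = 0.0095-0.0692z;  y(z) = 0.0165-0.1199z
into |P−S₁|² = l²: 1.0192z² + 0.1126z + -0.1945 = 0;  Δ = 0.8057;  z = -0.4956 or 0.3851 → z<0 root = -0.4956
x = 0.0438, y = 0.0759

(0.0438, 0.0759, -0.4956)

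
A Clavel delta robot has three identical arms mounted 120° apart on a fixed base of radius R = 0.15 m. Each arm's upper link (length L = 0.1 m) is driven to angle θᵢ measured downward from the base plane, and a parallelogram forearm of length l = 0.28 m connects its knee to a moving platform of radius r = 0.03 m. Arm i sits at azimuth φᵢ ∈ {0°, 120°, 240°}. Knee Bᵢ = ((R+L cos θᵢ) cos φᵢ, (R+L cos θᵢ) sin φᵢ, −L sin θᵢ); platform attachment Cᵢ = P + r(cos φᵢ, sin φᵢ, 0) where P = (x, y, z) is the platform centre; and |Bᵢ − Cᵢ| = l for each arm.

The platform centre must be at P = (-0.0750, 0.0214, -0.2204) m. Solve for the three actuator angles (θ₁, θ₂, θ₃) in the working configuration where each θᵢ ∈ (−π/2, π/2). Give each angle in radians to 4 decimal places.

φ1=0.0° → target in arm frame (-0.0750, 0.0214)
  e−x'=0.1950;  (l²−L²−(e−x')²−y'²−z²)/2L = -0.0933
  γ=atan2(-0.2204,0.1950)=-0.8465;  ψ=arccos(-0.3170)=1.8934;  θ1=γ+ψ≈1.0469
φ2=120.0° → target in arm frame (0.0560, 0.0543)
  A=0.0640, B=-0.2204, C=(l²−L²−A²−y'²−z²)/(2L)=0.0639
  √(A²+B²)=0.2295;  θ2 = -1.2883+1.2884 ≈ 0.0001
rotate P by −φ3: (0.0190, -0.0757, -0.2204)
  e−x'=0.1010;  (l²−L²−(e−x')²−y'²−z²)/2L = 0.0195
  √(A²+B²)=0.2425;  θ3 = -1.1410+1.4904 ≈ 0.3495

θ₁ = 1.0469, θ₂ = 0.0001, θ₃ = 0.3495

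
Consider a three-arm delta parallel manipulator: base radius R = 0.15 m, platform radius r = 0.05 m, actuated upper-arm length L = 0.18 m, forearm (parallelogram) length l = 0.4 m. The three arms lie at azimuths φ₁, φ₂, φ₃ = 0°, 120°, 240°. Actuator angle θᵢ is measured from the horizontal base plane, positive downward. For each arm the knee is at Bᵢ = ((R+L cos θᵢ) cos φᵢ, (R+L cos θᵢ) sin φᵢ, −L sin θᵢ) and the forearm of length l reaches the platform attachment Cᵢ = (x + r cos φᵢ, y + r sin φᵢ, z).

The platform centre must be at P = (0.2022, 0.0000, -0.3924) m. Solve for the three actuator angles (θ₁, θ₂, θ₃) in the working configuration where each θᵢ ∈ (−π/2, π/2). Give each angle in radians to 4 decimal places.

θ₁ = 0.0002, θ₂ = 1.1349, θ₃ = 1.1349

arm 1 (φ=0.0°): x'=0.2022, y'=0.0000
  A cos θ + B sin θ = C:  -0.1022·cos θ + -0.3924·sin θ = -0.1023
  θ1 = atan2(B,A) + arccos(C/0.4055) = 0.0002
φ2=120.0° → target in arm frame (-0.1011, -0.1751)
  A cos θ + B sin θ = C:  0.2011·cos θ + -0.3924·sin θ = -0.2708
  θ2 = atan2(B,A) + arccos(C/0.4409) = 1.1349
arm 3 (φ=240.0°): x'=-0.1011, y'=0.1751
  A cos θ + B sin θ = C:  0.2011·cos θ + -0.3924·sin θ = -0.2708
  √(A²+B²)=0.4409;  θ3 = -1.0972+2.2321 ≈ 1.1349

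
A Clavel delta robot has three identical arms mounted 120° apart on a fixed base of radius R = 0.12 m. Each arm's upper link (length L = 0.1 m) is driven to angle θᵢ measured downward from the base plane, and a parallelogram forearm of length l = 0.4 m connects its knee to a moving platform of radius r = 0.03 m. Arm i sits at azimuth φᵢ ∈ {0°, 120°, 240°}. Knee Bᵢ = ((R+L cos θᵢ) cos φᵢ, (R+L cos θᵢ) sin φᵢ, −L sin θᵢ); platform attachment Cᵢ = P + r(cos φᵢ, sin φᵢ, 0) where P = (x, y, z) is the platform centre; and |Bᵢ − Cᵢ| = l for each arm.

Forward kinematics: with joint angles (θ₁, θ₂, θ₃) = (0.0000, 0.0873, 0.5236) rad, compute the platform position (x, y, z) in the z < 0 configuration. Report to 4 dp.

arm 1 at φ=0.0°: (R−r)+L cos θ1 = 0.1900;  S1 = (0.1900, 0.0000, 0.0000)
S2 = (0.1896·cos120.0°, 0.1896·sin120.0°, -0.0087) = (-0.0948, 0.1642, -0.0087)
S3 = (0.1766·cos240.0°, 0.1766·sin240.0°, -0.0500) = (-0.0883, -0.1529, -0.0500)
|S₂|²−|S₁|² = -0.0001;  |S₃|²−|S₁|² = -0.0024
linear system: -0.5696x+0.3284y = -0.0001−-0.0174z; -0.5566x+-0.3059y = -0.0024−-0.1000z
det = 0.3570;  x = 0.0023+-0.1069z,  y = 0.0037+-0.1324z
into |P−S₁|² = l²: 1.0290z² + 0.0392z + -0.1247 = 0;  Δ = 0.5150;  z = -0.3677 or 0.3297 → z<0 root = -0.3677
x = 0.0416, y = 0.0524

(0.0416, 0.0524, -0.3677)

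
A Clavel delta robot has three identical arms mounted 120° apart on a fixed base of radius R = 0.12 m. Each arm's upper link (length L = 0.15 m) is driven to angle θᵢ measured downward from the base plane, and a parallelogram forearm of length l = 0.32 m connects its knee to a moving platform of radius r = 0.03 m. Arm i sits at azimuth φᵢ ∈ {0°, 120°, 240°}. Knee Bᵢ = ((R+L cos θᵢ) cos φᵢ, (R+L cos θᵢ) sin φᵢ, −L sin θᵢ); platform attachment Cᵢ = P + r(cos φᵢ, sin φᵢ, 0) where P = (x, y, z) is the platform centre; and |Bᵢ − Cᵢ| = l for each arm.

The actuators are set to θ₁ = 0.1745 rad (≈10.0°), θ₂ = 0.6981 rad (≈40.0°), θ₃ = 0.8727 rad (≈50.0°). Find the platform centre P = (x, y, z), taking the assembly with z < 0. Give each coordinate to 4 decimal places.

(0.0844, 0.0239, -0.3059)

arm 1 at φ=0.0°: (R−r)+L cos θ1 = 0.2377;  O1 = (0.2377, 0.0000, -0.0260)
O2 = (0.2049·cos120.0°, 0.2049·sin120.0°, -0.0964) = (-0.1025, 0.1775, -0.0964)
arm 3 at φ=240.0°: (R−r)+L cos θ3 = 0.1864;  O3 = (-0.0932, -0.1614, -0.1149)
eliminate P² terms by subtracting sphere 1 from 2 and 3
plane₁₂: -0.6804x+0.3549y+-0.1407z = -0.0059
det = 0.4546;  x = 0.0114+-0.2387z,  y = 0.0052+-0.0611z
into |P−O₁|² = l²: 1.0607z² + 0.1595z + -0.0505 = 0;  Δ = 0.2396;  z = -0.3059 or 0.1555 → z<0 root = -0.3059
x = 0.0844, y = 0.0239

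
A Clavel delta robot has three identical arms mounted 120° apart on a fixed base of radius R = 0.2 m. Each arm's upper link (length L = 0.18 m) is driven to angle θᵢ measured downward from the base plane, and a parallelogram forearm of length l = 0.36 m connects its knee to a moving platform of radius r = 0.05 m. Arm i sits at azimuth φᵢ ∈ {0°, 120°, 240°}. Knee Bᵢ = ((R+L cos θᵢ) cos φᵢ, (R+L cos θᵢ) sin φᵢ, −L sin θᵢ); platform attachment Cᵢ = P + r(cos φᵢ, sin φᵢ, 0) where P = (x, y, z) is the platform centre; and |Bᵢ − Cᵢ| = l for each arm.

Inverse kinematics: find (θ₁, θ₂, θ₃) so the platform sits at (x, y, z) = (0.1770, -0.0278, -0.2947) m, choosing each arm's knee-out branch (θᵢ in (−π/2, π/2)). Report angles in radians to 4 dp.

θ₁ = -0.1745, θ₂ = 1.3091, θ₃ = 1.1349

rotate P by −φ1: (0.1770, -0.0278, -0.2947)
  A cos θ + B sin θ = C:  -0.0270·cos θ + -0.2947·sin θ = 0.0246
  √(A²+B²)=0.2959;  θ1 = -1.6622+1.4876 ≈ -0.1745
arm 2 (φ=120.0°): x'=-0.1126, y'=-0.1394
  A cos θ + B sin θ = C:  0.2626·cos θ + -0.2947·sin θ = -0.2167
  θ2 = atan2(B,A) + arccos(C/0.3947) = 1.3091
φ3=240.0° → target in arm frame (-0.0644, 0.1672)
  A cos θ + B sin θ = C:  0.2144·cos θ + -0.2947·sin θ = -0.1766
  θ3 = atan2(B,A) + arccos(C/0.3645) = 1.1349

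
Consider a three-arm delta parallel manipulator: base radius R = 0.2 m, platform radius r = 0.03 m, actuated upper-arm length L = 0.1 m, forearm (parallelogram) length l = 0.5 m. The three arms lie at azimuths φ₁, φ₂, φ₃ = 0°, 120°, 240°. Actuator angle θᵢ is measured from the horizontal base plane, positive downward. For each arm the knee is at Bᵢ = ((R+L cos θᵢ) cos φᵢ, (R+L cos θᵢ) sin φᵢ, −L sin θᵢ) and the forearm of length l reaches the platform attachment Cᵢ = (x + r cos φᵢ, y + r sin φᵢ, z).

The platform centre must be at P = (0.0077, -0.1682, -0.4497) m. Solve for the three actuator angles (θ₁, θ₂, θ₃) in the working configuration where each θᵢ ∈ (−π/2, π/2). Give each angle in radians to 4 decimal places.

φ1=0.0° → target in arm frame (0.0077, -0.1682)
  A=0.1623, B=-0.4497, C=(l²−L²−A²−y'²−z²)/(2L)=-0.0843
  √(A²+B²)=0.4781;  θ1 = -1.2244+1.7481 ≈ 0.5236
rotate P by −φ2: (-0.1495, 0.0774, -0.4497)
  A=0.3195, B=-0.4497, C=(l²−L²−A²−y'²−z²)/(2L)=-0.3516
  √(A²+B²)=0.5517;  θ2 = -0.9531+2.2618 ≈ 1.3088
rotate P by −φ3: (0.1418, 0.0908, -0.4497)
  A=0.0282, B=-0.4497, C=(l²−L²−A²−y'²−z²)/(2L)=0.1437
  γ=atan2(-0.4497,0.0282)=-1.5082;  ψ=arccos(0.3189)=1.2462;  θ3=γ+ψ≈-0.2620

θ₁ = 0.5236, θ₂ = 1.3088, θ₃ = -0.2620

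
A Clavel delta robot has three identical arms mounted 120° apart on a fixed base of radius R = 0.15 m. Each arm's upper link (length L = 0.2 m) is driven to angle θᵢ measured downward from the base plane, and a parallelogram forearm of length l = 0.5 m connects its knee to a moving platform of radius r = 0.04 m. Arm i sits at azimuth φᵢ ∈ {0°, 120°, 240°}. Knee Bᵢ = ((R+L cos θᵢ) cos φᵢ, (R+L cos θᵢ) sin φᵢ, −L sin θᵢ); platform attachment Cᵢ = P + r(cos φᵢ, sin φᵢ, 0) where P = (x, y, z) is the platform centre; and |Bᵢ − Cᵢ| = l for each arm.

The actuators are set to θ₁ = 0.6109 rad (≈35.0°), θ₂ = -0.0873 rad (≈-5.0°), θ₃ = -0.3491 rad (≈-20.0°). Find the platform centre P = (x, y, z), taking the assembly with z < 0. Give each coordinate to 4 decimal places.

arm 1 at φ=0.0°: ρ1 = 0.2738;  S1 = (0.2738, 0.0000, -0.1147)
φ2=120.0°: virtual centre (-0.1546, 0.2678, 0.0174), radius l
arm 3 at φ=240.0°: ρ3 = 0.2979;  S3 = (-0.1490, -0.2580, 0.0684)
eliminate P² terms by subtracting sphere 1 from 2 and 3
linear system: -0.8569x+0.5356y = 0.0078−0.2643z; -0.8456x+-0.5160y = 0.0053−0.3663z
Cramer: x(z) = -0.0077+0.3715z;  y(z) = 0.0023+0.1009z
sphere 1 gives Az²+Bz+C=0 with A=1.1482, B=0.0207, C=-0.1576;  B²−4AC=0.7243;  roots -0.3796, 0.3616;  negative root z = -0.3796
x = -0.1487, y = -0.0360

(-0.1487, -0.0360, -0.3796)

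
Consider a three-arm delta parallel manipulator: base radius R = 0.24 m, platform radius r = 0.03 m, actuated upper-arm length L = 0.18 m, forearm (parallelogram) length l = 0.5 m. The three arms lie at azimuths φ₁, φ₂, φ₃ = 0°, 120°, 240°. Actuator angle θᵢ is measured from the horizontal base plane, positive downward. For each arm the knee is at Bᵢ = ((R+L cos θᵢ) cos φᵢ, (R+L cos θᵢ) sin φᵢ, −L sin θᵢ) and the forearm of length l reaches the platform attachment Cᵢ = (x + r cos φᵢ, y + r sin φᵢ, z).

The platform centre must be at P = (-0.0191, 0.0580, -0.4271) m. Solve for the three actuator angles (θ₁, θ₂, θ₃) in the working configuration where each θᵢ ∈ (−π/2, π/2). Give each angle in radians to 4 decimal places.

θ₁ = 0.6111, θ₂ = 0.2617, θ₃ = 0.6983

arm 1 (φ=0.0°): x'=-0.0191, y'=0.0580
  e−x'=0.2291;  (l²−L²−(e−x')²−y'²−z²)/2L = -0.0574
  γ=atan2(-0.4271,0.2291)=-1.0784;  ψ=arccos(-0.1184)=1.6895;  θ1=γ+ψ≈0.6111
arm 2 (φ=120.0°): x'=0.0598, y'=-0.0125
  A=0.1502, B=-0.4271, C=(l²−L²−A²−y'²−z²)/(2L)=0.0346
  γ=atan2(-0.4271,0.1502)=-1.2326;  ψ=arccos(0.0765)=1.4942;  θ2=γ+ψ≈0.2617
rotate P by −φ3: (-0.0407, -0.0455, -0.4271)
  A cos θ + B sin θ = C:  0.2507·cos θ + -0.4271·sin θ = -0.0826
  θ3 = atan2(B,A) + arccos(C/0.4952) = 0.6983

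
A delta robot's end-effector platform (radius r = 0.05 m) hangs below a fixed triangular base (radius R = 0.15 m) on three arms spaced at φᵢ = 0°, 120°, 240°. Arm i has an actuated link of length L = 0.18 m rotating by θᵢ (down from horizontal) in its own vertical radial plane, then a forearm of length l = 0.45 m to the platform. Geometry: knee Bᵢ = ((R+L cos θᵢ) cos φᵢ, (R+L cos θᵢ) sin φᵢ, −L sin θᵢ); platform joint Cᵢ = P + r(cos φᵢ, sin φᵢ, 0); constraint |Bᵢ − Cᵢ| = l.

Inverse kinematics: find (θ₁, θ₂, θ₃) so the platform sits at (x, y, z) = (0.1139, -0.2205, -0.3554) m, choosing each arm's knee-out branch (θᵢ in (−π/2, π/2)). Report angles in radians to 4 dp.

θ₁ = 0.0001, θ₂ = 1.2217, θ₃ = -0.0876

φ1=0.0° → target in arm frame (0.1139, -0.2205)
  A=-0.0139, B=-0.3554, C=(l²−L²−A²−y'²−z²)/(2L)=-0.0140
  θ1 = atan2(B,A) + arccos(C/0.3557) = 0.0001
rotate P by −φ2: (-0.2479, 0.0116, -0.3554)
  e−x'=0.3479;  (l²−L²−(e−x')²−y'²−z²)/2L = -0.2150
  θ2 = atan2(B,A) + arccos(C/0.4973) = 1.2217
arm 3 (φ=240.0°): x'=0.1340, y'=0.2089
  A=-0.0340, B=-0.3554, C=(l²−L²−A²−y'²−z²)/(2L)=-0.0028
  γ=atan2(-0.3554,-0.0340)=-1.6662;  ψ=arccos(-0.0078)=1.5786;  θ3=γ+ψ≈-0.0876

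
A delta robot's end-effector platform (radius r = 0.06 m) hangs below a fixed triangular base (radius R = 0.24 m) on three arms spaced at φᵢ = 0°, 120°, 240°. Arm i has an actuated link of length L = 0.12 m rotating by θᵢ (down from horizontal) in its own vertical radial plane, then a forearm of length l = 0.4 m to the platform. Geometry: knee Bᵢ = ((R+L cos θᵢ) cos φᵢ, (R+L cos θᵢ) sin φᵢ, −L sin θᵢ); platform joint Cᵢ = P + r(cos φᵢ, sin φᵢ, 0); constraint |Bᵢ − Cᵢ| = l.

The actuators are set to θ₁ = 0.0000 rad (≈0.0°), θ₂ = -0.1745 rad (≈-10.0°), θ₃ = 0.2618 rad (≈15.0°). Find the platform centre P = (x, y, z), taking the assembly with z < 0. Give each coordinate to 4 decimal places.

(0.0043, 0.0278, -0.2679)

S1 = (0.3000·cos0.0°, 0.3000·sin0.0°, 0.0000) = (0.3000, 0.0000, 0.0000)
φ2=120.0°: virtual centre (-0.1491, 0.2582, 0.0208), radius l
S3 = (0.2959·cos240.0°, 0.2959·sin240.0°, -0.0311) = (-0.1480, -0.2563, -0.0311)
eliminate P² terms by subtracting sphere 1 from 2 and 3
[-0.8982 0.5165 0.0417]·P = -0.0007;  [-0.8959 -0.5125 -0.0621]·P = -0.0015
det = 0.9230;  x = 0.0012+-0.0116z,  y = 0.0008+-0.1009z
sphere 1 gives Az²+Bz+C=0 with A=1.0103, B=0.0068, C=-0.0707;  B²−4AC=0.2858;  roots -0.2679, 0.2612;  negative root z = -0.2679
x = 0.0043, y = 0.0278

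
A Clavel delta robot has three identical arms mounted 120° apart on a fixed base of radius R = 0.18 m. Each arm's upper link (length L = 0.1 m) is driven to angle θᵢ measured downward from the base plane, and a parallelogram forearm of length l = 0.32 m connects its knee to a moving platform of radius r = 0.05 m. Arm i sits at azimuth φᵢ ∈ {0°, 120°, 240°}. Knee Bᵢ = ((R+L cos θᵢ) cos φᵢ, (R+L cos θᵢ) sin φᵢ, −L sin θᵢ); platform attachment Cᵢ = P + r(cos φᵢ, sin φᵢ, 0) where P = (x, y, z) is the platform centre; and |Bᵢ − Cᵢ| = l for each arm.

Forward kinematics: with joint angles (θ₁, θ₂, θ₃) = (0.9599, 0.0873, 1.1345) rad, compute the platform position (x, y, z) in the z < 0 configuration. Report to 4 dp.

arm 1 at φ=0.0°: (R−r)+L cos θ1 = 0.1874;  centre 1 = (0.1874, 0.0000, -0.0819)
arm 2 at φ=120.0°: (R−r)+L cos θ2 = 0.2296;  centre 2 = (-0.1148, 0.1989, -0.0087)
arm 3 at φ=240.0°: (R−r)+L cos θ3 = 0.1723;  centre 3 = (-0.0861, -0.1492, -0.0906)
|centre ₂|²−|centre ₁|² = 0.0110;  |centre ₃|²−|centre ₁|² = -0.0039
plane₁₂: -0.6043x+0.3977y+0.1464z = 0.0110
Cramer: x(z) = -0.0043+0.0923z;  y(z) = 0.0211-0.2277z
into |P−centre ₁|² = l²: 1.0604z² + 0.1188z + -0.0585 = 0;  Δ = 0.2623;  z = -0.2975 or 0.1855 → z<0 root = -0.2975
x = -0.0318, y = 0.0888

(-0.0318, 0.0888, -0.2975)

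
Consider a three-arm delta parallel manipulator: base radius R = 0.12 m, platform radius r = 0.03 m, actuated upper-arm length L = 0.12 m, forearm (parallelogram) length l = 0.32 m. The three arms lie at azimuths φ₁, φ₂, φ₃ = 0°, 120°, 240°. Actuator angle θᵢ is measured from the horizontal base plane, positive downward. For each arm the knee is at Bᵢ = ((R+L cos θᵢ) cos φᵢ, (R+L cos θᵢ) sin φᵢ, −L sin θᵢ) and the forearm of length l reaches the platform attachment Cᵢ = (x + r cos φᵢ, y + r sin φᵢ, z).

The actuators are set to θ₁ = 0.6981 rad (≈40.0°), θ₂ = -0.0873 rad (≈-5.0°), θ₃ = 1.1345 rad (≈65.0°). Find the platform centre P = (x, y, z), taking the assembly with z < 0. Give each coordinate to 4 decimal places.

arm 1 at φ=0.0°: (R−r)+L cos θ1 = 0.1819;  centre 1 = (0.1819, 0.0000, -0.0771)
φ2=120.0°: virtual centre (-0.1048, 0.1815, 0.0105), radius l
φ3=240.0°: virtual centre (-0.0704, -0.1219, -0.1088), radius l
|centre ₂|²−|centre ₁|² = 0.0050;  |centre ₃|²−|centre ₁|² = -0.0074
[-0.5734 0.3629 0.1752]·P = 0.0050;  [-0.5046 -0.2437 -0.0633]·P = -0.0074
Cramer: x(z) = 0.0046+0.0611z;  y(z) = 0.0209-0.3861z
quadratic in z: (1.1528)z²+(0.1164)z+(-0.0646)=0, √Δ=0.5579 → z ∈ {-0.2925, 0.1915}; z = -0.2925 (taking z<0)
x = -0.0133, y = 0.1339

(-0.0133, 0.1339, -0.2925)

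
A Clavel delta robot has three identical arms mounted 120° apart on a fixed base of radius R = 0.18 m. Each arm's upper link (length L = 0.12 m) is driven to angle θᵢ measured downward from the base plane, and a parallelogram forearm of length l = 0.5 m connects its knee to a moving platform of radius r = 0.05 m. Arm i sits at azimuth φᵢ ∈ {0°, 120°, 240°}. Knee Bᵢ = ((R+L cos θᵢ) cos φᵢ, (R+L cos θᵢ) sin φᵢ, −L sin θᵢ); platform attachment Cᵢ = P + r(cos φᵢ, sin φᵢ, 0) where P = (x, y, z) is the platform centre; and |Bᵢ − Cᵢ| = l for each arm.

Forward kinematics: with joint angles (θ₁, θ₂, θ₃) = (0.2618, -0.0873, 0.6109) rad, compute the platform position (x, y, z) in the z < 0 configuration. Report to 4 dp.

φ1=0.0°: virtual centre (0.2459, 0.0000, -0.0311), radius l
O2 = (0.2495·cos120.0°, 0.2495·sin120.0°, 0.0105) = (-0.1248, 0.2161, 0.0105)
arm 3 at φ=240.0°: e+L cos θ3 = 0.2283;  O3 = (-0.1141, -0.1977, -0.0688)
|O₂|²−|O₁|² = 0.0009;  |O₃|²−|O₁|² = -0.0046
plane₁₂: -0.7414x+0.4322y+0.0830z = 0.0009
det = 0.6044;  x = 0.0027+0.0003z,  y = 0.0067+-0.1916z
into |P−O₁|² = l²: 1.0367z² + 0.0594z + -0.1898 = 0;  Δ = 0.7907;  z = -0.4575 or 0.4002 → z<0 root = -0.4575
x = 0.0025, y = 0.0944

(0.0025, 0.0944, -0.4575)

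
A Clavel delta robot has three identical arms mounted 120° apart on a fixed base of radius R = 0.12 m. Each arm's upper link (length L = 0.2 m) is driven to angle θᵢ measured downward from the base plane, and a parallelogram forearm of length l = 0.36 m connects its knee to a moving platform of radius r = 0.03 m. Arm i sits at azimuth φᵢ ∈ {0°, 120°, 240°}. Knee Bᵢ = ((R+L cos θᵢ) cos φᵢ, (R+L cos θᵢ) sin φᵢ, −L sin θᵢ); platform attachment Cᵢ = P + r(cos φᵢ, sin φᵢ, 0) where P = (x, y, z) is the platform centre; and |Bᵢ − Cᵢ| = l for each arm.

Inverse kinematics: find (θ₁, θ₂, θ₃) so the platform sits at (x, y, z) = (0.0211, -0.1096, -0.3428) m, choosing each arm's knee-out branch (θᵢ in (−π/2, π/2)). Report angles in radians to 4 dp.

arm 1 (φ=0.0°): x'=0.0211, y'=-0.1096
  A=0.0689, B=-0.3428, C=(l²−L²−A²−y'²−z²)/(2L)=-0.1117
  θ1 = atan2(B,A) + arccos(C/0.3497) = 0.5234
rotate P by −φ2: (-0.1055, 0.0365, -0.3428)
  A cos θ + B sin θ = C:  0.1955·cos θ + -0.3428·sin θ = -0.1686
  √(A²+B²)=0.3946;  θ2 = -1.0526+2.0123 ≈ 0.9598
φ3=240.0° → target in arm frame (0.0844, 0.0731)
  e−x'=0.0056;  (l²−L²−(e−x')²−y'²−z²)/2L = -0.0832
  θ3 = atan2(B,A) + arccos(C/0.3428) = 0.2616

θ₁ = 0.5234, θ₂ = 0.9598, θ₃ = 0.2616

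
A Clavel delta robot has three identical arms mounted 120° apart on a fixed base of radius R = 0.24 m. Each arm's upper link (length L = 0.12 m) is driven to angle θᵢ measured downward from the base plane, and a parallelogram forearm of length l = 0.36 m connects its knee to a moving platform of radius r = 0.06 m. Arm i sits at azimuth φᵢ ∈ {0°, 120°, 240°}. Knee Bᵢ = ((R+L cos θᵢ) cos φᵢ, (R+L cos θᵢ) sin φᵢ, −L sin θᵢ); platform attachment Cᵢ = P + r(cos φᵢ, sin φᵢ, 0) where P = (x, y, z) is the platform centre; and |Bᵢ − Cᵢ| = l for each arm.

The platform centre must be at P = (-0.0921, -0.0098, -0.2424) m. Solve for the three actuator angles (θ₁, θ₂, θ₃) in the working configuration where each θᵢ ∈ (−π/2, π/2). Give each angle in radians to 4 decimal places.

θ₁ = 1.0468, θ₂ = 0.0872, θ₃ = -0.0878

arm 1 (φ=0.0°): x'=-0.0921, y'=-0.0098
  A=0.2721, B=-0.2424, C=(l²−L²−A²−y'²−z²)/(2L)=-0.0737
  θ1 = atan2(B,A) + arccos(C/0.3644) = 1.0468
arm 2 (φ=120.0°): x'=0.0376, y'=0.0847
  A=0.1424, B=-0.2424, C=(l²−L²−A²−y'²−z²)/(2L)=0.1208
  √(A²+B²)=0.2812;  θ2 = -1.0395+1.1268 ≈ 0.0872
rotate P by −φ3: (0.0545, -0.0749, -0.2424)
  A=0.1255, B=-0.2424, C=(l²−L²−A²−y'²−z²)/(2L)=0.1462
  √(A²+B²)=0.2729;  θ3 = -1.0932+1.0054 ≈ -0.0878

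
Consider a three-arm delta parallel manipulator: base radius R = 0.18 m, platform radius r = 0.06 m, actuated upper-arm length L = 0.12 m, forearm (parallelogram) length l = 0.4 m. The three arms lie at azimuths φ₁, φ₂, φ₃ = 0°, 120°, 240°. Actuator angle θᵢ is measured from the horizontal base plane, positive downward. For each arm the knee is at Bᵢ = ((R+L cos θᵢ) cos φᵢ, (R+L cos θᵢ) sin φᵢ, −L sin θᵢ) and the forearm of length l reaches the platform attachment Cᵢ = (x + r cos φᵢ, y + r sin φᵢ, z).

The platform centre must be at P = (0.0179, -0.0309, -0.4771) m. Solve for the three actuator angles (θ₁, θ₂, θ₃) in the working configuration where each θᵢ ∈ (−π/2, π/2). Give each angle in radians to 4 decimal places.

θ₁ = 1.1342, θ₂ = 1.3962, θ₃ = 1.1347

φ1=0.0° → target in arm frame (0.0179, -0.0309)
  e−x'=0.1021;  (l²−L²−(e−x')²−y'²−z²)/2L = -0.3892
  θ1 = atan2(B,A) + arccos(C/0.4879) = 1.1342
arm 2 (φ=120.0°): x'=-0.0357, y'=-0.0001
  e−x'=0.1557;  (l²−L²−(e−x')²−y'²−z²)/2L = -0.4428
  √(A²+B²)=0.5019;  θ2 = -1.2553+2.6515 ≈ 1.3962
arm 3 (φ=240.0°): x'=0.0178, y'=0.0310
  e−x'=0.1022;  (l²−L²−(e−x')²−y'²−z²)/2L = -0.3893
  γ=atan2(-0.4771,0.1022)=-1.3598;  ψ=arccos(-0.7978)=2.4945;  θ3=γ+ψ≈1.1347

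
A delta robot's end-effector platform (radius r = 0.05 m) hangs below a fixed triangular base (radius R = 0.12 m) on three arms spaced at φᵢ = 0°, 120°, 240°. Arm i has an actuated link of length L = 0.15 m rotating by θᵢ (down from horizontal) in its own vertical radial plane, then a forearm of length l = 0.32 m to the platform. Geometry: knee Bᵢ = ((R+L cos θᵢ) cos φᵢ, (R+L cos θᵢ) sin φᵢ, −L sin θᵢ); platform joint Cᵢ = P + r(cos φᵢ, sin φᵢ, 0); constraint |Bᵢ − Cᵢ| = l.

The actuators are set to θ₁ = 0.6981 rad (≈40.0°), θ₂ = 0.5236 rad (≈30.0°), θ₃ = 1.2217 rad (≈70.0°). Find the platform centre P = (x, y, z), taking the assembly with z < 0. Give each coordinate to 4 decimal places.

(0.0361, 0.1097, -0.3576)

centre 1 = (0.1849·cos0.0°, 0.1849·sin0.0°, -0.0964) = (0.1849, 0.0000, -0.0964)
φ2=120.0°: virtual centre (-0.1000, 0.1731, -0.0750), radius l
φ3=240.0°: virtual centre (-0.0607, -0.1051, -0.1410), radius l
eliminate P² terms by subtracting sphere 1 from 2 and 3
[-0.5697 0.3462 0.0428]·P = 0.0021;  [-0.4911 -0.2101 -0.0891]·P = -0.0089
det = 0.2898;  x = 0.0091+-0.0754z,  y = 0.0211+-0.2477z
quadratic in z: (1.0671)z²+(0.2089)z+(-0.0618)=0, √Δ=0.5543 → z ∈ {-0.3576, 0.1618}; z = -0.3576 (taking z<0)
x = 0.0361, y = 0.1097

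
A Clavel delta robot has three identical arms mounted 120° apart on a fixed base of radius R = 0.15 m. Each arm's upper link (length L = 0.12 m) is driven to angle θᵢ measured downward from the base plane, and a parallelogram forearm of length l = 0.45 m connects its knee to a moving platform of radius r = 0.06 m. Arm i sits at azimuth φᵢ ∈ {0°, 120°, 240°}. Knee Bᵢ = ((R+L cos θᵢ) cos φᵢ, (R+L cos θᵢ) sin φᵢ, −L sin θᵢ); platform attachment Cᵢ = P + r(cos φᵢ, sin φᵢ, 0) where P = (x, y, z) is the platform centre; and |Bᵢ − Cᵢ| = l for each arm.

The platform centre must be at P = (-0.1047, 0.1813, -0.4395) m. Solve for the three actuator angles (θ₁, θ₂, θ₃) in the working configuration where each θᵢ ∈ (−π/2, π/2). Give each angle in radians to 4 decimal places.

θ₁ = 1.1343, θ₂ = -0.0876, θ₃ = 1.1342

φ1=0.0° → target in arm frame (-0.1047, 0.1813)
  A=0.1947, B=-0.4395, C=(l²−L²−A²−y'²−z²)/(2L)=-0.3160
  θ1 = atan2(B,A) + arccos(C/0.4807) = 1.1343
arm 2 (φ=120.0°): x'=0.2094, y'=0.0000
  e−x'=-0.1194;  (l²−L²−(e−x')²−y'²−z²)/2L = -0.0804
  √(A²+B²)=0.4554;  θ2 = -1.8360+1.7484 ≈ -0.0876
φ3=240.0° → target in arm frame (-0.1047, -0.1813)
  e−x'=0.1947;  (l²−L²−(e−x')²−y'²−z²)/2L = -0.3160
  √(A²+B²)=0.4807;  θ3 = -1.1539+2.2881 ≈ 1.1342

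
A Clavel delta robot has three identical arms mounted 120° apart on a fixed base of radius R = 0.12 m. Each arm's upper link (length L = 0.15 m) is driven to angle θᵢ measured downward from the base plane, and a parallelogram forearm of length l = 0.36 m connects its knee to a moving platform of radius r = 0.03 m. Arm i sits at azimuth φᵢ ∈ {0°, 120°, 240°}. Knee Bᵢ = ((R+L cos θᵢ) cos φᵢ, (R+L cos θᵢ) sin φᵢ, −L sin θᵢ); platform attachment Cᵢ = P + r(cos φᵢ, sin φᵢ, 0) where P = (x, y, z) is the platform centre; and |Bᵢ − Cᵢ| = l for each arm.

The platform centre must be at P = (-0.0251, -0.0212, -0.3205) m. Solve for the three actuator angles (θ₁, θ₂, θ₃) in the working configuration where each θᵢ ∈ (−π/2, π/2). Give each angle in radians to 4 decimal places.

θ₁ = 0.4361, θ₂ = 0.3488, θ₃ = 0.1745

arm 1 (φ=0.0°): x'=-0.0251, y'=-0.0212
  A=0.1151, B=-0.3205, C=(l²−L²−A²−y'²−z²)/(2L)=-0.0311
  θ1 = atan2(B,A) + arccos(C/0.3405) = 0.4361
arm 2 (φ=120.0°): x'=-0.0058, y'=0.0323
  A=0.0958, B=-0.3205, C=(l²−L²−A²−y'²−z²)/(2L)=-0.0195
  γ=atan2(-0.3205,0.0958)=-1.2803;  ψ=arccos(-0.0582)=1.6291;  θ2=γ+ψ≈0.3488
arm 3 (φ=240.0°): x'=0.0309, y'=-0.0111
  A=0.0591, B=-0.3205, C=(l²−L²−A²−y'²−z²)/(2L)=0.0025
  θ3 = atan2(B,A) + arccos(C/0.3259) = 0.1745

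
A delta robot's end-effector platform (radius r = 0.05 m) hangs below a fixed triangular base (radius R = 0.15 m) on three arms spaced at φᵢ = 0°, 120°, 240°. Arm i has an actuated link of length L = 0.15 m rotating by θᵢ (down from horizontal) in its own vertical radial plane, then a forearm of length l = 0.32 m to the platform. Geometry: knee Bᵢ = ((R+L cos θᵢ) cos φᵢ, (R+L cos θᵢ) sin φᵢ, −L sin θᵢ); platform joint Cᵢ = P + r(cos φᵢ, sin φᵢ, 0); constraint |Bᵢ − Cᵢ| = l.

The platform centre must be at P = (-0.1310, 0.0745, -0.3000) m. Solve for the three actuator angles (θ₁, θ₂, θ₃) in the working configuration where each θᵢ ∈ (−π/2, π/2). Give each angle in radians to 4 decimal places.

arm 1 (φ=0.0°): x'=-0.1310, y'=0.0745
  e−x'=0.2310;  (l²−L²−(e−x')²−y'²−z²)/2L = -0.2300
  √(A²+B²)=0.3786;  θ1 = -0.9146+2.2238 ≈ 1.3092
arm 2 (φ=120.0°): x'=0.1300, y'=0.0762
  A cos θ + B sin θ = C:  -0.0300·cos θ + -0.3000·sin θ = -0.0560
  √(A²+B²)=0.3015;  θ2 = -1.6705+1.7577 ≈ 0.0872
arm 3 (φ=240.0°): x'=0.0010, y'=-0.1507
  A=0.0990, B=-0.3000, C=(l²−L²−A²−y'²−z²)/(2L)=-0.1421
  γ=atan2(-0.3000,0.0990)=-1.2520;  ψ=arccos(-0.4496)=2.0372;  θ3=γ+ψ≈0.7852

θ₁ = 1.3092, θ₂ = 0.0872, θ₃ = 0.7852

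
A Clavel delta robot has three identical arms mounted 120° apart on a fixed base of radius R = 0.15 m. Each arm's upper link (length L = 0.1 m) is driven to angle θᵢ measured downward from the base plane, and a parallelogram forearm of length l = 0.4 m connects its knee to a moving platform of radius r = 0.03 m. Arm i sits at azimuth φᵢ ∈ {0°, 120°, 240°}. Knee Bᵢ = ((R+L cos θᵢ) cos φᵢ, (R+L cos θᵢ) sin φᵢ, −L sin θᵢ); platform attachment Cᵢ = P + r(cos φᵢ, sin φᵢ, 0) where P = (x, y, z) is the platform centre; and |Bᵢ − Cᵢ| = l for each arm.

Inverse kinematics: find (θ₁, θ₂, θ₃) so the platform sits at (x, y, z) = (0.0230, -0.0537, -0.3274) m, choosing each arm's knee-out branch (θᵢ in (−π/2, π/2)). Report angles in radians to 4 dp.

arm 1 (φ=0.0°): x'=0.0230, y'=-0.0537
  A=0.0970, B=-0.3274, C=(l²−L²−A²−y'²−z²)/(2L)=0.1526
  γ=atan2(-0.3274,0.0970)=-1.2828;  ψ=arccos(0.4468)=1.1076;  θ1=γ+ψ≈-0.1752
φ2=120.0° → target in arm frame (-0.0580, 0.0069)
  e−x'=0.1780;  (l²−L²−(e−x')²−y'²−z²)/2L = 0.0554
  √(A²+B²)=0.3727;  θ2 = -1.0728+1.4216 ≈ 0.3488
arm 3 (φ=240.0°): x'=0.0350, y'=0.0468
  A=0.0850, B=-0.3274, C=(l²−L²−A²−y'²−z²)/(2L)=0.1670
  θ3 = atan2(B,A) + arccos(C/0.3383) = -0.2623

θ₁ = -0.1752, θ₂ = 0.3488, θ₃ = -0.2623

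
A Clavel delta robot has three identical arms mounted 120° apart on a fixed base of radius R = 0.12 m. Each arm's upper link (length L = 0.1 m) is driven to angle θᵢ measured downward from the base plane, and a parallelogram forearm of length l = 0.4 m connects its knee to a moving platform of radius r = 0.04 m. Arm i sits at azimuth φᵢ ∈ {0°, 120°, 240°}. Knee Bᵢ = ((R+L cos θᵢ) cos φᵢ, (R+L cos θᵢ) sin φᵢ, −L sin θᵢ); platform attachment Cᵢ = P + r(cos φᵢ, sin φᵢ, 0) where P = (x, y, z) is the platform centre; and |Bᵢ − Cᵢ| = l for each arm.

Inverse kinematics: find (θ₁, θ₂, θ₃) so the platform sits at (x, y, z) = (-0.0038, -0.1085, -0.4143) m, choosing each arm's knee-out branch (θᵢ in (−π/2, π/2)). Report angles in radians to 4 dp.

θ₁ = 0.6984, θ₂ = 1.0473, θ₃ = 0.2616

arm 1 (φ=0.0°): x'=-0.0038, y'=-0.1085
  A cos θ + B sin θ = C:  0.0838·cos θ + -0.4143·sin θ = -0.2022
  θ1 = atan2(B,A) + arccos(C/0.4227) = 0.6984
φ2=120.0° → target in arm frame (-0.0921, 0.0575)
  A=0.1721, B=-0.4143, C=(l²−L²−A²−y'²−z²)/(2L)=-0.2728
  γ=atan2(-0.4143,0.1721)=-1.1772;  ψ=arccos(-0.6081)=2.2245;  θ2=γ+ψ≈1.0473
φ3=240.0° → target in arm frame (0.0959, 0.0510)
  A=-0.0159, B=-0.4143, C=(l²−L²−A²−y'²−z²)/(2L)=-0.1225
  θ3 = atan2(B,A) + arccos(C/0.4146) = 0.2616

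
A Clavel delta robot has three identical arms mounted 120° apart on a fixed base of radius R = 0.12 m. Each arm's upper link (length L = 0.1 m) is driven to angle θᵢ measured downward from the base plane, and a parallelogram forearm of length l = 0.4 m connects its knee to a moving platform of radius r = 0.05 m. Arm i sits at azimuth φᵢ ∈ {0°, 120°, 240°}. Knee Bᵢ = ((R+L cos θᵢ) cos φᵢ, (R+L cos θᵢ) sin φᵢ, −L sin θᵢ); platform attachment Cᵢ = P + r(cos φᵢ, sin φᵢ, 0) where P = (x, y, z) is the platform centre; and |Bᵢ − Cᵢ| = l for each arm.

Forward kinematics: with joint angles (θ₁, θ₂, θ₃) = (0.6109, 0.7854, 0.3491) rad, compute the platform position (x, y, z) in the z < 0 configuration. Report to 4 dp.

O1 = (0.1519·cos0.0°, 0.1519·sin0.0°, -0.0574) = (0.1519, 0.0000, -0.0574)
φ2=120.0°: virtual centre (-0.0704, 0.1219, -0.0707), radius l
φ3=240.0°: virtual centre (-0.0820, -0.1420, -0.0342), radius l
subtract pairs → two planes through P
[-0.4445 0.2437 -0.0267]·P = -0.0016;  [-0.4678 -0.2840 0.0463]·P = 0.0017
det = 0.2403;  x = 0.0001+0.0154z,  y = -0.0062+0.1377z
into |P−O₁|² = l²: 1.0192z² + 0.1083z + -0.1336 = 0;  Δ = 0.5565;  z = -0.4191 or 0.3128 → z<0 root = -0.4191
x = -0.0063, y = -0.0639

(-0.0063, -0.0639, -0.4191)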